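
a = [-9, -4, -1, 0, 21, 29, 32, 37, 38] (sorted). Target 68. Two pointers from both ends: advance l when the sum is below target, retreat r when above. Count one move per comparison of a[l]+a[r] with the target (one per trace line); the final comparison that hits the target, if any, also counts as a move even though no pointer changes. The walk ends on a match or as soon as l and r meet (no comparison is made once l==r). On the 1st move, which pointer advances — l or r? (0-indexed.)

[0,8] -9+38=29 <68 → l++

l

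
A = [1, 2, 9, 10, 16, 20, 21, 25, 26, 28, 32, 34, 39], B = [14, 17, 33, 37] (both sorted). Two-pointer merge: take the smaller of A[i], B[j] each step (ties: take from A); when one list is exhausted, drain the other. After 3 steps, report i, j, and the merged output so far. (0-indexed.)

i=3, j=0, merged so far=[1, 2, 9]

[i=0,j=0] A[i]=1<=B[j]=14 take 1 → i++
[i=1,j=0] A[i]=2<=B[j]=14 take 2 → i++
[i=2,j=0] A[i]=9<=B[j]=14 take 9 → i++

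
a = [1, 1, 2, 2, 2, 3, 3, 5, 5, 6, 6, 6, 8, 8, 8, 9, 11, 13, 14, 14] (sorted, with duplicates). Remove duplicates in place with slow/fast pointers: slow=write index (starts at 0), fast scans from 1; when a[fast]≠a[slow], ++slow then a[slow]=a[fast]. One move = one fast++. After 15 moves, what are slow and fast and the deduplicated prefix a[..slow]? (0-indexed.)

slow=0 fast=1: a[fast]=1=a[slow] dup, fast++
slow=0 fast=2: a[fast]=2≠a[slow]=1 write a[1]=2, slow++,fast++
slow=1 fast=3: a[fast]=2=a[slow] dup, fast++
slow=1 fast=4: a[fast]=2=a[slow] dup, fast++
slow=1 fast=5: a[fast]=3≠a[slow]=2 write a[2]=3, slow++,fast++
slow=2 fast=6: a[fast]=3=a[slow] dup, fast++
slow=2 fast=7: a[fast]=5≠a[slow]=3 write a[3]=5, slow++,fast++
slow=3 fast=8: a[fast]=5=a[slow] dup, fast++
slow=3 fast=9: a[fast]=6≠a[slow]=5 write a[4]=6, slow++,fast++
slow=4 fast=10: a[fast]=6=a[slow] dup, fast++
slow=4 fast=11: a[fast]=6=a[slow] dup, fast++
slow=4 fast=12: a[fast]=8≠a[slow]=6 write a[5]=8, slow++,fast++
slow=5 fast=13: a[fast]=8=a[slow] dup, fast++
slow=5 fast=14: a[fast]=8=a[slow] dup, fast++
slow=5 fast=15: a[fast]=9≠a[slow]=8 write a[6]=9, slow++,fast++

slow=6, fast=16, prefix=[1, 2, 3, 5, 6, 8, 9]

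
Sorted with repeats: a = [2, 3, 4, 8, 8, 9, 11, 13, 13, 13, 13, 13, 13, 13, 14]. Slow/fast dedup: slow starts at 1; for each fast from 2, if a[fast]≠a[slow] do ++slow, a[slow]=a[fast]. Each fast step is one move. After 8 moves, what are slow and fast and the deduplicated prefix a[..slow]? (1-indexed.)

(s=1,f=2) a[fast]=3≠a[slow]=2 write a[2]=3 → slow++,fast++
(s=2,f=3) a[fast]=4≠a[slow]=3 write a[3]=4 → slow++,fast++
(s=3,f=4) a[fast]=8≠a[slow]=4 write a[4]=8 → slow++,fast++
(s=4,f=5) a[fast]=8=a[slow] dup → fast++
(s=4,f=6) a[fast]=9≠a[slow]=8 write a[5]=9 → slow++,fast++
(s=5,f=7) a[fast]=11≠a[slow]=9 write a[6]=11 → slow++,fast++
(s=6,f=8) a[fast]=13≠a[slow]=11 write a[7]=13 → slow++,fast++
(s=7,f=9) a[fast]=13=a[slow] dup → fast++

slow=7, fast=10, prefix=[2, 3, 4, 8, 9, 11, 13]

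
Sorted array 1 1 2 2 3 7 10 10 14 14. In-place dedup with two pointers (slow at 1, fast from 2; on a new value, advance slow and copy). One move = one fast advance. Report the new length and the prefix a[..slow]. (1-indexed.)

length 6; prefix = [1, 2, 3, 7, 10, 14]

(s=1,f=2) a[fast]=1=a[slow] dup → fast++
(s=1,f=3) a[fast]=2≠a[slow]=1 write a[2]=2 → slow++,fast++
(s=2,f=4) a[fast]=2=a[slow] dup → fast++
(s=2,f=5) a[fast]=3≠a[slow]=2 write a[3]=3 → slow++,fast++
(s=3,f=6) a[fast]=7≠a[slow]=3 write a[4]=7 → slow++,fast++
(s=4,f=7) a[fast]=10≠a[slow]=7 write a[5]=10 → slow++,fast++
(s=5,f=8) a[fast]=10=a[slow] dup → fast++
(s=5,f=9) a[fast]=14≠a[slow]=10 write a[6]=14 → slow++,fast++
(s=6,f=10) a[fast]=14=a[slow] dup → fast++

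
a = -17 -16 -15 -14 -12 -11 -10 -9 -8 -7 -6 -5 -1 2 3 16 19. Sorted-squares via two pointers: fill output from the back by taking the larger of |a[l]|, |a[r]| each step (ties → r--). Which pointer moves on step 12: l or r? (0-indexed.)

l

[0,16] |-17|<=|19| out[16]=361 → r--
[0,15] |-17|>|16| out[15]=289 → l++
[1,15] |-16|<=|16| out[14]=256 → r--
[1,14] |-16|>|3| out[13]=256 → l++
[2,14] |-15|>|3| out[12]=225 → l++
[3,14] |-14|>|3| out[11]=196 → l++
[4,14] |-12|>|3| out[10]=144 → l++
[5,14] |-11|>|3| out[9]=121 → l++
[6,14] |-10|>|3| out[8]=100 → l++
[7,14] |-9|>|3| out[7]=81 → l++
[8,14] |-8|>|3| out[6]=64 → l++
[9,14] |-7|>|3| out[5]=49 → l++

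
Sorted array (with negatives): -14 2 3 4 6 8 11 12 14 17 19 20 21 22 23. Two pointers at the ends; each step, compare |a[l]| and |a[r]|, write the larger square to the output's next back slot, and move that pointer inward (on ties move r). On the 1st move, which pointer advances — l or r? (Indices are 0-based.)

l=0 r=14: |-14|<=|23| out[14]=529, r--

r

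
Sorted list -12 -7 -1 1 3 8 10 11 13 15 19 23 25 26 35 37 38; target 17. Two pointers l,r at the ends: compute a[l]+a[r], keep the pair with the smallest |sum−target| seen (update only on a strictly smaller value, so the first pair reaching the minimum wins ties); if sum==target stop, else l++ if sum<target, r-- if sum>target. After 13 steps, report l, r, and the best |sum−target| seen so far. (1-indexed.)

[1,17] -12+38=26 d=9 * → r--
[1,16] -12+37=25 d=8 * → r--
[1,15] -12+35=23 d=6 * → r--
[1,14] -12+26=14 d=3 * → l++
[2,14] -7+26=19 d=2 * → r--
[2,13] -7+25=18 d=1 * → r--
[2,12] -7+23=16 d=1 → l++
[3,12] -1+23=22 d=5 → r--
[3,11] -1+19=18 d=1 → r--
[3,10] -1+15=14 d=3 → l++
[4,10] 1+15=16 d=1 → l++
[5,10] 3+15=18 d=1 → r--
[5,9] 3+13=16 d=1 → l++

l=6, r=9, best |Δ|=1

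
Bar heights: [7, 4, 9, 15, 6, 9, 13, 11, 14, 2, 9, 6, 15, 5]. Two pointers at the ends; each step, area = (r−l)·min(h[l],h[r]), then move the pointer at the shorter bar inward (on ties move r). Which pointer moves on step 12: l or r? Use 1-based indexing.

r

l=1 r=14: min(7,5)*13=65 best=65 *, r--
l=1 r=13: min(7,15)*12=84 best=84 *, l++
l=2 r=13: min(4,15)*11=44 best=84, l++
l=3 r=13: min(9,15)*10=90 best=90 *, l++
l=4 r=13: min(15,15)*9=135 best=135 *, r--
l=4 r=12: min(15,6)*8=48 best=135, r--
l=4 r=11: min(15,9)*7=63 best=135, r--
l=4 r=10: min(15,2)*6=12 best=135, r--
l=4 r=9: min(15,14)*5=70 best=135, r--
l=4 r=8: min(15,11)*4=44 best=135, r--
l=4 r=7: min(15,13)*3=39 best=135, r--
l=4 r=6: min(15,9)*2=18 best=135, r--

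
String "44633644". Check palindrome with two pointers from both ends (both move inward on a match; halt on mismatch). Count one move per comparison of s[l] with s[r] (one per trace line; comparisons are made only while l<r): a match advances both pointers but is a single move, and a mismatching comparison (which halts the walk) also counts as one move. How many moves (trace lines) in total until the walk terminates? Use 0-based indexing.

4 moves

[0,7] '4'=='4' → l++,r--
[1,6] '4'=='4' → l++,r--
[2,5] '6'=='6' → l++,r--
[3,4] '3'=='3' → l++,r--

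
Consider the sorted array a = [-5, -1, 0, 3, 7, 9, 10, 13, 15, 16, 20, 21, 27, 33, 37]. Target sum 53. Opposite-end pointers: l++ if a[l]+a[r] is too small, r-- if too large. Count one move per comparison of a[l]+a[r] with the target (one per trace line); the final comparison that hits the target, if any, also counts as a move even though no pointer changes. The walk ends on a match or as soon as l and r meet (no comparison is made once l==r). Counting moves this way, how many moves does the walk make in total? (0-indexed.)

l=0 r=14: -5+37=32 <53, l++
l=1 r=14: -1+37=36 <53, l++
l=2 r=14: 0+37=37 <53, l++
l=3 r=14: 3+37=40 <53, l++
l=4 r=14: 7+37=44 <53, l++
l=5 r=14: 9+37=46 <53, l++
l=6 r=14: 10+37=47 <53, l++
l=7 r=14: 13+37=50 <53, l++
l=8 r=14: 15+37=52 <53, l++
l=9 r=14: 16+37=53, found

10 moves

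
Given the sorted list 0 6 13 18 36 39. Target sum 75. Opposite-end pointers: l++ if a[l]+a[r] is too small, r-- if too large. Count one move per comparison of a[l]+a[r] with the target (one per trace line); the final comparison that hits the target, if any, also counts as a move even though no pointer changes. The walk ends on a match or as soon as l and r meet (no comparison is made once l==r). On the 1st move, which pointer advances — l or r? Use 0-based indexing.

l

[0,5] 0+39=39 <75 → l++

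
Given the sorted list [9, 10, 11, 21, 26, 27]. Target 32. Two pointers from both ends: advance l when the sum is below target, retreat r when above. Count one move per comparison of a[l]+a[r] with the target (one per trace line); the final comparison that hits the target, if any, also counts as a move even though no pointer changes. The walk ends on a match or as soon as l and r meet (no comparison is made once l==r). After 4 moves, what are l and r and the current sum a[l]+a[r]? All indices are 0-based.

l=0 r=5: 9+27=36 >32, r--
l=0 r=4: 9+26=35 >32, r--
l=0 r=3: 9+21=30 <32, l++
l=1 r=3: 10+21=31 <32, l++

l=2, r=3, sum=32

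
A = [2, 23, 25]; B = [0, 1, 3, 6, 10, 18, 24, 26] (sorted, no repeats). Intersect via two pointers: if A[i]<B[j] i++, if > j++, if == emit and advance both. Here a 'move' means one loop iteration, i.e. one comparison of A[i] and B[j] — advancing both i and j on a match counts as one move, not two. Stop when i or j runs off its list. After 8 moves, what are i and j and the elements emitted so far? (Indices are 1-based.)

i=1 j=1: 2>0, j++
i=1 j=2: 2>1, j++
i=1 j=3: 2<3, i++
i=2 j=3: 23>3, j++
i=2 j=4: 23>6, j++
i=2 j=5: 23>10, j++
i=2 j=6: 23>18, j++
i=2 j=7: 23<24, i++

i=3, j=7, emitted=[]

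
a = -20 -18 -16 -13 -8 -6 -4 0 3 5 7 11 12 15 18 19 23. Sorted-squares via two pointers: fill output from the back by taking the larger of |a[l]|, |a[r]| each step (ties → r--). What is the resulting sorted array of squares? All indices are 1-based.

[0, 9, 16, 25, 36, 49, 64, 121, 144, 169, 225, 256, 324, 324, 361, 400, 529]

[1,17] |-20|<=|23| out[17]=529 → r--
[1,16] |-20|>|19| out[16]=400 → l++
[2,16] |-18|<=|19| out[15]=361 → r--
[2,15] |-18|<=|18| out[14]=324 → r--
[2,14] |-18|>|15| out[13]=324 → l++
[3,14] |-16|>|15| out[12]=256 → l++
[4,14] |-13|<=|15| out[11]=225 → r--
[4,13] |-13|>|12| out[10]=169 → l++
[5,13] |-8|<=|12| out[9]=144 → r--
[5,12] |-8|<=|11| out[8]=121 → r--
[5,11] |-8|>|7| out[7]=64 → l++
[6,11] |-6|<=|7| out[6]=49 → r--
[6,10] |-6|>|5| out[5]=36 → l++
[7,10] |-4|<=|5| out[4]=25 → r--
[7,9] |-4|>|3| out[3]=16 → l++
[8,9] |0|<=|3| out[2]=9 → r--
[8,8] |0|<=|0| out[1]=0 → r--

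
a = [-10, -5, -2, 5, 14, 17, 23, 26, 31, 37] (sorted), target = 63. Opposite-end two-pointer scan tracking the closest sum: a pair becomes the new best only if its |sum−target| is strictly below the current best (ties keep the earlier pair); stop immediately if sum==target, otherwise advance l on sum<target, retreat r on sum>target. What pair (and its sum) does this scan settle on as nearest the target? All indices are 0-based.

pair (26, 37) with sum 63 (|Δ|=0)

[0,9] -10+37=27 d=36 * → l++
[1,9] -5+37=32 d=31 * → l++
[2,9] -2+37=35 d=28 * → l++
[3,9] 5+37=42 d=21 * → l++
[4,9] 14+37=51 d=12 * → l++
[5,9] 17+37=54 d=9 * → l++
[6,9] 23+37=60 d=3 * → l++
[7,9] 26+37=63 d=0 * → stop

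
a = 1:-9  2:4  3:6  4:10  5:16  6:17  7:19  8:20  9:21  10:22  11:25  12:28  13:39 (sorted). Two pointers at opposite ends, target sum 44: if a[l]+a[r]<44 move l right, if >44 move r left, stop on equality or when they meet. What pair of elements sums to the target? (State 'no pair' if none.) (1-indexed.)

(16, 28)

l=1 r=13: -9+39=30 <44, l++
l=2 r=13: 4+39=43 <44, l++
l=3 r=13: 6+39=45 >44, r--
l=3 r=12: 6+28=34 <44, l++
l=4 r=12: 10+28=38 <44, l++
l=5 r=12: 16+28=44, found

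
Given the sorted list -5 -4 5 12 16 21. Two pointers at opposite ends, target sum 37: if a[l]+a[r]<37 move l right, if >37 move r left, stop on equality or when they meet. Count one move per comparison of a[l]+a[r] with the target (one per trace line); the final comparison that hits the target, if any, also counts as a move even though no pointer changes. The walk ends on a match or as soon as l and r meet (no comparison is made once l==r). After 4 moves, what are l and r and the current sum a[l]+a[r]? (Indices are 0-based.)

l=0 r=5: -5+21=16 <37, l++
l=1 r=5: -4+21=17 <37, l++
l=2 r=5: 5+21=26 <37, l++
l=3 r=5: 12+21=33 <37, l++

l=4, r=5, sum=37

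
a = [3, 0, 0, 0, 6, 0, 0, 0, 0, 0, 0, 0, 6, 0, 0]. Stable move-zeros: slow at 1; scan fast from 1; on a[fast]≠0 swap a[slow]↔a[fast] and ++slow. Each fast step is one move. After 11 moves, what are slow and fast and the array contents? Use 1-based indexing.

slow=3, fast=12, a=[3, 6, 0, 0, 0, 0, 0, 0, 0, 0, 0, 0, 6, 0, 0]

(s=1,f=1) a[fast]=3≠0 swap→a[1]=3 → slow++,fast++
(s=2,f=2) a[fast]=0 → fast++
(s=2,f=3) a[fast]=0 → fast++
(s=2,f=4) a[fast]=0 → fast++
(s=2,f=5) a[fast]=6≠0 swap→a[2]=6 → slow++,fast++
(s=3,f=6) a[fast]=0 → fast++
(s=3,f=7) a[fast]=0 → fast++
(s=3,f=8) a[fast]=0 → fast++
(s=3,f=9) a[fast]=0 → fast++
(s=3,f=10) a[fast]=0 → fast++
(s=3,f=11) a[fast]=0 → fast++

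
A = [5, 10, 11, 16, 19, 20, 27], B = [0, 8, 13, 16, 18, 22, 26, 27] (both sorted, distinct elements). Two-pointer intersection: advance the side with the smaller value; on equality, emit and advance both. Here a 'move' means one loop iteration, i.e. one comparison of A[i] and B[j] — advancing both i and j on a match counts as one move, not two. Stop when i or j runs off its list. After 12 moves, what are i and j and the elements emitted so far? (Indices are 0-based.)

i=6, j=7, emitted=[16]

[i=0,j=0] 5>0 → j++
[i=0,j=1] 5<8 → i++
[i=1,j=1] 10>8 → j++
[i=1,j=2] 10<13 → i++
[i=2,j=2] 11<13 → i++
[i=3,j=2] 16>13 → j++
[i=3,j=3] 16==16 emit → i++,j++
[i=4,j=4] 19>18 → j++
[i=4,j=5] 19<22 → i++
[i=5,j=5] 20<22 → i++
[i=6,j=5] 27>22 → j++
[i=6,j=6] 27>26 → j++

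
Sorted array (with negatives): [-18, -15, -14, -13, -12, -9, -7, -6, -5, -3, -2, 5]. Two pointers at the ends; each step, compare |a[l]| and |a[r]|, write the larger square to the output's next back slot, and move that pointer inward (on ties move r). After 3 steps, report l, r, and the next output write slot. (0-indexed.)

[0,11] |-18|>|5| out[11]=324 → l++
[1,11] |-15|>|5| out[10]=225 → l++
[2,11] |-14|>|5| out[9]=196 → l++

l=3, r=11, next write slot=8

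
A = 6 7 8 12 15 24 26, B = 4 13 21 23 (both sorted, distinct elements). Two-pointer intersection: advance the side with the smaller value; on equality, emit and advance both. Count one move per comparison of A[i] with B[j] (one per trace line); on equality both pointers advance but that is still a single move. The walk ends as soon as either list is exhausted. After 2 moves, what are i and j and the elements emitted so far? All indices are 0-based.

i=1, j=1, emitted=[]

[i=0,j=0] 6>4 → j++
[i=0,j=1] 6<13 → i++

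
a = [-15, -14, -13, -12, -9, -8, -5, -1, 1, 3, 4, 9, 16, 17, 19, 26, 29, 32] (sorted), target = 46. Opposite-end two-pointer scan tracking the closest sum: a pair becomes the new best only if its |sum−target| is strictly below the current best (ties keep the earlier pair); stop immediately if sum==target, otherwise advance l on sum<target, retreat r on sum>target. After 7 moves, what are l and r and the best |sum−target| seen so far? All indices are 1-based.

l=8, r=18, best |Δ|=19

l=1 r=18: -15+32=17 d=29 *, l++
l=2 r=18: -14+32=18 d=28 *, l++
l=3 r=18: -13+32=19 d=27 *, l++
l=4 r=18: -12+32=20 d=26 *, l++
l=5 r=18: -9+32=23 d=23 *, l++
l=6 r=18: -8+32=24 d=22 *, l++
l=7 r=18: -5+32=27 d=19 *, l++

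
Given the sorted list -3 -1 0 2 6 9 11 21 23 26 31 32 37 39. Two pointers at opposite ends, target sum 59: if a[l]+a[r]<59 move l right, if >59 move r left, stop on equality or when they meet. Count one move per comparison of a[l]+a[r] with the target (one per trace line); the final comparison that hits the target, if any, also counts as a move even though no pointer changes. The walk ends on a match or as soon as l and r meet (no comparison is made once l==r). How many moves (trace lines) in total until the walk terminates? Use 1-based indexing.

13 moves

l=1 r=14: -3+39=36 <59, l++
l=2 r=14: -1+39=38 <59, l++
l=3 r=14: 0+39=39 <59, l++
l=4 r=14: 2+39=41 <59, l++
l=5 r=14: 6+39=45 <59, l++
l=6 r=14: 9+39=48 <59, l++
l=7 r=14: 11+39=50 <59, l++
l=8 r=14: 21+39=60 >59, r--
l=8 r=13: 21+37=58 <59, l++
l=9 r=13: 23+37=60 >59, r--
l=9 r=12: 23+32=55 <59, l++
l=10 r=12: 26+32=58 <59, l++
l=11 r=12: 31+32=63 >59, r--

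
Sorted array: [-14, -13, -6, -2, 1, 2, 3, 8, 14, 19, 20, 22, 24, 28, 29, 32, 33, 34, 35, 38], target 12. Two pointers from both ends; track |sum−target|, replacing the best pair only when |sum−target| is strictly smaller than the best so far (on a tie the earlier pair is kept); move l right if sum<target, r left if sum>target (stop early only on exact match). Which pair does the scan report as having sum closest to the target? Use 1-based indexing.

[1,20] -14+38=24 d=12 * → r--
[1,19] -14+35=21 d=9 * → r--
[1,18] -14+34=20 d=8 * → r--
[1,17] -14+33=19 d=7 * → r--
[1,16] -14+32=18 d=6 * → r--
[1,15] -14+29=15 d=3 * → r--
[1,14] -14+28=14 d=2 * → r--
[1,13] -14+24=10 d=2 → l++
[2,13] -13+24=11 d=1 * → l++
[3,13] -6+24=18 d=6 → r--
[3,12] -6+22=16 d=4 → r--
[3,11] -6+20=14 d=2 → r--
[3,10] -6+19=13 d=1 → r--
[3,9] -6+14=8 d=4 → l++
[4,9] -2+14=12 d=0 * → stop

pair (-2, 14) with sum 12 (|Δ|=0)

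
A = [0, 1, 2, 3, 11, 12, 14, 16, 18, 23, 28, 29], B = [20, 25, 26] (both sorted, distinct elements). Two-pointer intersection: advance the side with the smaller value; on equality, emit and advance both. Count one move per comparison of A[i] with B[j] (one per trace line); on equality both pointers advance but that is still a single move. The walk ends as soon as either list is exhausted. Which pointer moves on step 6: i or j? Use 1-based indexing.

i

i=1 j=1: 0<20, i++
i=2 j=1: 1<20, i++
i=3 j=1: 2<20, i++
i=4 j=1: 3<20, i++
i=5 j=1: 11<20, i++
i=6 j=1: 12<20, i++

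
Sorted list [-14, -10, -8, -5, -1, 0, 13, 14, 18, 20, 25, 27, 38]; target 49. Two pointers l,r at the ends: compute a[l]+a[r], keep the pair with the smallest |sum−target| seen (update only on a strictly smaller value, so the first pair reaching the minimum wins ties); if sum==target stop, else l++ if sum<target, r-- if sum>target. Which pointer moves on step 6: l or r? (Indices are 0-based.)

l

[0,12] -14+38=24 d=25 * → l++
[1,12] -10+38=28 d=21 * → l++
[2,12] -8+38=30 d=19 * → l++
[3,12] -5+38=33 d=16 * → l++
[4,12] -1+38=37 d=12 * → l++
[5,12] 0+38=38 d=11 * → l++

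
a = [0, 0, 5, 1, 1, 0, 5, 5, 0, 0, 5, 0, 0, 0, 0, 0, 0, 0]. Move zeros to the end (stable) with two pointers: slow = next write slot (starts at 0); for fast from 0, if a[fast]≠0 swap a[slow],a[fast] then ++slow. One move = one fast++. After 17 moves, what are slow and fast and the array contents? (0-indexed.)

slow=6, fast=17, a=[5, 1, 1, 5, 5, 5, 0, 0, 0, 0, 0, 0, 0, 0, 0, 0, 0, 0]

slow=0 fast=0: a[fast]=0, fast++
slow=0 fast=1: a[fast]=0, fast++
slow=0 fast=2: a[fast]=5≠0 swap→a[0]=5, slow++,fast++
slow=1 fast=3: a[fast]=1≠0 swap→a[1]=1, slow++,fast++
slow=2 fast=4: a[fast]=1≠0 swap→a[2]=1, slow++,fast++
slow=3 fast=5: a[fast]=0, fast++
slow=3 fast=6: a[fast]=5≠0 swap→a[3]=5, slow++,fast++
slow=4 fast=7: a[fast]=5≠0 swap→a[4]=5, slow++,fast++
slow=5 fast=8: a[fast]=0, fast++
slow=5 fast=9: a[fast]=0, fast++
slow=5 fast=10: a[fast]=5≠0 swap→a[5]=5, slow++,fast++
slow=6 fast=11: a[fast]=0, fast++
slow=6 fast=12: a[fast]=0, fast++
slow=6 fast=13: a[fast]=0, fast++
slow=6 fast=14: a[fast]=0, fast++
slow=6 fast=15: a[fast]=0, fast++
slow=6 fast=16: a[fast]=0, fast++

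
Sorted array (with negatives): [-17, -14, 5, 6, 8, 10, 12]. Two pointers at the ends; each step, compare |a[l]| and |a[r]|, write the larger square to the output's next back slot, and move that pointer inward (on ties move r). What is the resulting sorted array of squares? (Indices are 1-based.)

[25, 36, 64, 100, 144, 196, 289]

[1,7] |-17|>|12| out[7]=289 → l++
[2,7] |-14|>|12| out[6]=196 → l++
[3,7] |5|<=|12| out[5]=144 → r--
[3,6] |5|<=|10| out[4]=100 → r--
[3,5] |5|<=|8| out[3]=64 → r--
[3,4] |5|<=|6| out[2]=36 → r--
[3,3] |5|<=|5| out[1]=25 → r--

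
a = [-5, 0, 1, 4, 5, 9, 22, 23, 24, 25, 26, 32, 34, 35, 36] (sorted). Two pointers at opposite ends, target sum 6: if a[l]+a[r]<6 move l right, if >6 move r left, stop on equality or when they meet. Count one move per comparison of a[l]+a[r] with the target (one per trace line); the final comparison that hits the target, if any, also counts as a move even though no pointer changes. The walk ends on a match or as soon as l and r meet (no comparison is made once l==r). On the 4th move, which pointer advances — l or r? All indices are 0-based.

[0,14] -5+36=31 >6 → r--
[0,13] -5+35=30 >6 → r--
[0,12] -5+34=29 >6 → r--
[0,11] -5+32=27 >6 → r--

r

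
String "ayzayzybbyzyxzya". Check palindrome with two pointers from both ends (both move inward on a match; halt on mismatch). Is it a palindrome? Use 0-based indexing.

l=0 r=15: 'a'=='a', l++,r--
l=1 r=14: 'y'=='y', l++,r--
l=2 r=13: 'z'=='z', l++,r--
l=3 r=12: 'a'!='x', stop

not a palindrome (mismatch at 3,12)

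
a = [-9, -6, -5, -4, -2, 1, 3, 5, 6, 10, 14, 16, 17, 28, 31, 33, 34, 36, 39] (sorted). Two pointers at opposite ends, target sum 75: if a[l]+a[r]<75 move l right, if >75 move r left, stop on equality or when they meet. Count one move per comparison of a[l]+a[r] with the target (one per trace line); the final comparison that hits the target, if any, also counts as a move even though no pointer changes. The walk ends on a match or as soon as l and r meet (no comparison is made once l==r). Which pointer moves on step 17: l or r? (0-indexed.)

[0,18] -9+39=30 <75 → l++
[1,18] -6+39=33 <75 → l++
[2,18] -5+39=34 <75 → l++
[3,18] -4+39=35 <75 → l++
[4,18] -2+39=37 <75 → l++
[5,18] 1+39=40 <75 → l++
[6,18] 3+39=42 <75 → l++
[7,18] 5+39=44 <75 → l++
[8,18] 6+39=45 <75 → l++
[9,18] 10+39=49 <75 → l++
[10,18] 14+39=53 <75 → l++
[11,18] 16+39=55 <75 → l++
[12,18] 17+39=56 <75 → l++
[13,18] 28+39=67 <75 → l++
[14,18] 31+39=70 <75 → l++
[15,18] 33+39=72 <75 → l++
[16,18] 34+39=73 <75 → l++

l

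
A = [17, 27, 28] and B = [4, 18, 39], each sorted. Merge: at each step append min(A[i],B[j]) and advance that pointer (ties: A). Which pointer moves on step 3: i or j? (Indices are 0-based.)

[i=0,j=0] A[i]=17>B[j]=4 take 4 → j++
[i=0,j=1] A[i]=17<=B[j]=18 take 17 → i++
[i=1,j=1] A[i]=27>B[j]=18 take 18 → j++

j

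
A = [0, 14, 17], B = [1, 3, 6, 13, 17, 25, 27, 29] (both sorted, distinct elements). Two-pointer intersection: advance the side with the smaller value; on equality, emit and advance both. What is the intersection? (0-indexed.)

intersection = [17]

i=0 j=0: 0<1, i++
i=1 j=0: 14>1, j++
i=1 j=1: 14>3, j++
i=1 j=2: 14>6, j++
i=1 j=3: 14>13, j++
i=1 j=4: 14<17, i++
i=2 j=4: 17==17 emit, i++,j++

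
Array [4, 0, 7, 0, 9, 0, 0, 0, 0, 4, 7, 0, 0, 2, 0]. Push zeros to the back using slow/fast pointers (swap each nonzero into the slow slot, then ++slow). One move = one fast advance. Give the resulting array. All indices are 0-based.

(s=0,f=0) a[fast]=4≠0 swap→a[0]=4 → slow++,fast++
(s=1,f=1) a[fast]=0 → fast++
(s=1,f=2) a[fast]=7≠0 swap→a[1]=7 → slow++,fast++
(s=2,f=3) a[fast]=0 → fast++
(s=2,f=4) a[fast]=9≠0 swap→a[2]=9 → slow++,fast++
(s=3,f=5) a[fast]=0 → fast++
(s=3,f=6) a[fast]=0 → fast++
(s=3,f=7) a[fast]=0 → fast++
(s=3,f=8) a[fast]=0 → fast++
(s=3,f=9) a[fast]=4≠0 swap→a[3]=4 → slow++,fast++
(s=4,f=10) a[fast]=7≠0 swap→a[4]=7 → slow++,fast++
(s=5,f=11) a[fast]=0 → fast++
(s=5,f=12) a[fast]=0 → fast++
(s=5,f=13) a[fast]=2≠0 swap→a[5]=2 → slow++,fast++
(s=6,f=14) a[fast]=0 → fast++

[4, 7, 9, 4, 7, 2, 0, 0, 0, 0, 0, 0, 0, 0, 0]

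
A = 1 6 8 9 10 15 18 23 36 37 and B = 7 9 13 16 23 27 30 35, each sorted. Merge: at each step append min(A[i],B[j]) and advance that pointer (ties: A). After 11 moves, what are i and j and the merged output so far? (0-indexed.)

i=7, j=4, merged so far=[1, 6, 7, 8, 9, 9, 10, 13, 15, 16, 18]

[i=0,j=0] A[i]=1<=B[j]=7 take 1 → i++
[i=1,j=0] A[i]=6<=B[j]=7 take 6 → i++
[i=2,j=0] A[i]=8>B[j]=7 take 7 → j++
[i=2,j=1] A[i]=8<=B[j]=9 take 8 → i++
[i=3,j=1] A[i]=9<=B[j]=9 take 9 → i++
[i=4,j=1] A[i]=10>B[j]=9 take 9 → j++
[i=4,j=2] A[i]=10<=B[j]=13 take 10 → i++
[i=5,j=2] A[i]=15>B[j]=13 take 13 → j++
[i=5,j=3] A[i]=15<=B[j]=16 take 15 → i++
[i=6,j=3] A[i]=18>B[j]=16 take 16 → j++
[i=6,j=4] A[i]=18<=B[j]=23 take 18 → i++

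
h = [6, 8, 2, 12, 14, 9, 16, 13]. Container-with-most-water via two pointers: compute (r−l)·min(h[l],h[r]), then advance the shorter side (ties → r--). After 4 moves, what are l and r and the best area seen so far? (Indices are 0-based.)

[0,7] min(6,13)*7=42 best=42 * → l++
[1,7] min(8,13)*6=48 best=48 * → l++
[2,7] min(2,13)*5=10 best=48 → l++
[3,7] min(12,13)*4=48 best=48 → l++

l=4, r=7, best area=48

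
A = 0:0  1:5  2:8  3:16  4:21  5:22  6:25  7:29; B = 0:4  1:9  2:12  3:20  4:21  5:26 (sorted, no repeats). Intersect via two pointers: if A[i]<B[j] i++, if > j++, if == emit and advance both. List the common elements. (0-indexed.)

intersection = [21]

i=0 j=0: 0<4, i++
i=1 j=0: 5>4, j++
i=1 j=1: 5<9, i++
i=2 j=1: 8<9, i++
i=3 j=1: 16>9, j++
i=3 j=2: 16>12, j++
i=3 j=3: 16<20, i++
i=4 j=3: 21>20, j++
i=4 j=4: 21==21 emit, i++,j++
i=5 j=5: 22<26, i++
i=6 j=5: 25<26, i++
i=7 j=5: 29>26, j++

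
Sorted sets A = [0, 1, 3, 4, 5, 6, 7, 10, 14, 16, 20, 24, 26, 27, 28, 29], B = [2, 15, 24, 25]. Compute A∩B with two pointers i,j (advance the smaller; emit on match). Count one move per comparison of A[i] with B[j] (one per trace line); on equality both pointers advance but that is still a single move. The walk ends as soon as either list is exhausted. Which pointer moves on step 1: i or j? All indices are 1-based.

i

[i=1,j=1] 0<2 → i++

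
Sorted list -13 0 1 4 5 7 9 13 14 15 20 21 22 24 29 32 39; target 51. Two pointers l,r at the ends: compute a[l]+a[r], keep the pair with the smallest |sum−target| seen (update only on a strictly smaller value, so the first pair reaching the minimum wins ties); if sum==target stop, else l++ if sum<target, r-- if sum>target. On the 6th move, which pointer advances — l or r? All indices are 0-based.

l=0 r=16: -13+39=26 d=25 *, l++
l=1 r=16: 0+39=39 d=12 *, l++
l=2 r=16: 1+39=40 d=11 *, l++
l=3 r=16: 4+39=43 d=8 *, l++
l=4 r=16: 5+39=44 d=7 *, l++
l=5 r=16: 7+39=46 d=5 *, l++

l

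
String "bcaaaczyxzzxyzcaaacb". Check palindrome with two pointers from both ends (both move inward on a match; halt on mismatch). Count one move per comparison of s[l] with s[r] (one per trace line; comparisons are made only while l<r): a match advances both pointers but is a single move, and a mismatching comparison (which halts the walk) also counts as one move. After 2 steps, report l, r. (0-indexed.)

l=2, r=17

[0,19] 'b'=='b' → l++,r--
[1,18] 'c'=='c' → l++,r--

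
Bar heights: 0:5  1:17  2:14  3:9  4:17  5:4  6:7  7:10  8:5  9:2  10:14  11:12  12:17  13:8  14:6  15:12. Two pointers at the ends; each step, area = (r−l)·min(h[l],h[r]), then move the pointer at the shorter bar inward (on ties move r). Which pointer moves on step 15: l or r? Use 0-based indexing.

r

[0,15] min(5,12)*15=75 best=75 * → l++
[1,15] min(17,12)*14=168 best=168 * → r--
[1,14] min(17,6)*13=78 best=168 → r--
[1,13] min(17,8)*12=96 best=168 → r--
[1,12] min(17,17)*11=187 best=187 * → r--
[1,11] min(17,12)*10=120 best=187 → r--
[1,10] min(17,14)*9=126 best=187 → r--
[1,9] min(17,2)*8=16 best=187 → r--
[1,8] min(17,5)*7=35 best=187 → r--
[1,7] min(17,10)*6=60 best=187 → r--
[1,6] min(17,7)*5=35 best=187 → r--
[1,5] min(17,4)*4=16 best=187 → r--
[1,4] min(17,17)*3=51 best=187 → r--
[1,3] min(17,9)*2=18 best=187 → r--
[1,2] min(17,14)*1=14 best=187 → r--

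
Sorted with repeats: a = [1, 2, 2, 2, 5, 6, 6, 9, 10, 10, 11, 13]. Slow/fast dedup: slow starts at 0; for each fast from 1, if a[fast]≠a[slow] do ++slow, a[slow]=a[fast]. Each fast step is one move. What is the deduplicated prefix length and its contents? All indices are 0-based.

length 8; prefix = [1, 2, 5, 6, 9, 10, 11, 13]

(s=0,f=1) a[fast]=2≠a[slow]=1 write a[1]=2 → slow++,fast++
(s=1,f=2) a[fast]=2=a[slow] dup → fast++
(s=1,f=3) a[fast]=2=a[slow] dup → fast++
(s=1,f=4) a[fast]=5≠a[slow]=2 write a[2]=5 → slow++,fast++
(s=2,f=5) a[fast]=6≠a[slow]=5 write a[3]=6 → slow++,fast++
(s=3,f=6) a[fast]=6=a[slow] dup → fast++
(s=3,f=7) a[fast]=9≠a[slow]=6 write a[4]=9 → slow++,fast++
(s=4,f=8) a[fast]=10≠a[slow]=9 write a[5]=10 → slow++,fast++
(s=5,f=9) a[fast]=10=a[slow] dup → fast++
(s=5,f=10) a[fast]=11≠a[slow]=10 write a[6]=11 → slow++,fast++
(s=6,f=11) a[fast]=13≠a[slow]=11 write a[7]=13 → slow++,fast++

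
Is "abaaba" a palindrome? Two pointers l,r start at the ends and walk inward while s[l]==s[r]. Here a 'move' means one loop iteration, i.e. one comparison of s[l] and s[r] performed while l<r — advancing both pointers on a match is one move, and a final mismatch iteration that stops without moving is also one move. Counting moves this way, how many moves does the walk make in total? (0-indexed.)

l=0 r=5: 'a'=='a', l++,r--
l=1 r=4: 'b'=='b', l++,r--
l=2 r=3: 'a'=='a', l++,r--

3 moves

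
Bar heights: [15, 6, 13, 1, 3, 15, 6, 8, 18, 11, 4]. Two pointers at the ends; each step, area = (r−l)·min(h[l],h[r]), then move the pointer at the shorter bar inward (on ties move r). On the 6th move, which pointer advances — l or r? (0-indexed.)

[0,10] min(15,4)*10=40 best=40 * → r--
[0,9] min(15,11)*9=99 best=99 * → r--
[0,8] min(15,18)*8=120 best=120 * → l++
[1,8] min(6,18)*7=42 best=120 → l++
[2,8] min(13,18)*6=78 best=120 → l++
[3,8] min(1,18)*5=5 best=120 → l++

l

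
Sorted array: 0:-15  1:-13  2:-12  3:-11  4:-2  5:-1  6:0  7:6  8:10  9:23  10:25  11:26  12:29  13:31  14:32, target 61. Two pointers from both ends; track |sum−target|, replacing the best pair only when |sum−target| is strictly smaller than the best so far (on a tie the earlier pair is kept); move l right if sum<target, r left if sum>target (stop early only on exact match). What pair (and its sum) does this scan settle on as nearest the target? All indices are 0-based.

l=0 r=14: -15+32=17 d=44 *, l++
l=1 r=14: -13+32=19 d=42 *, l++
l=2 r=14: -12+32=20 d=41 *, l++
l=3 r=14: -11+32=21 d=40 *, l++
l=4 r=14: -2+32=30 d=31 *, l++
l=5 r=14: -1+32=31 d=30 *, l++
l=6 r=14: 0+32=32 d=29 *, l++
l=7 r=14: 6+32=38 d=23 *, l++
l=8 r=14: 10+32=42 d=19 *, l++
l=9 r=14: 23+32=55 d=6 *, l++
l=10 r=14: 25+32=57 d=4 *, l++
l=11 r=14: 26+32=58 d=3 *, l++
l=12 r=14: 29+32=61 d=0 *, stop

pair (29, 32) with sum 61 (|Δ|=0)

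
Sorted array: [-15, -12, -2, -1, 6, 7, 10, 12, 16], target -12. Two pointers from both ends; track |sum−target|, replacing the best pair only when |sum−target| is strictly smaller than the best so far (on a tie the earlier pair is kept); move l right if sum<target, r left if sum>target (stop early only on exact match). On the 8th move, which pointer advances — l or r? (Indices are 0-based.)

r

l=0 r=8: -15+16=1 d=13 *, r--
l=0 r=7: -15+12=-3 d=9 *, r--
l=0 r=6: -15+10=-5 d=7 *, r--
l=0 r=5: -15+7=-8 d=4 *, r--
l=0 r=4: -15+6=-9 d=3 *, r--
l=0 r=3: -15+-1=-16 d=4, l++
l=1 r=3: -12+-1=-13 d=1 *, l++
l=2 r=3: -2+-1=-3 d=9, r--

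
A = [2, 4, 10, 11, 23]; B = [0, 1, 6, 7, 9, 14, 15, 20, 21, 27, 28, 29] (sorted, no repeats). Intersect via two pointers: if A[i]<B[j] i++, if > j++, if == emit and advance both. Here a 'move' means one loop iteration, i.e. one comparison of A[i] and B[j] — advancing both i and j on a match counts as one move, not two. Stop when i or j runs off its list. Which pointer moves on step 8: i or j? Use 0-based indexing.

i

[i=0,j=0] 2>0 → j++
[i=0,j=1] 2>1 → j++
[i=0,j=2] 2<6 → i++
[i=1,j=2] 4<6 → i++
[i=2,j=2] 10>6 → j++
[i=2,j=3] 10>7 → j++
[i=2,j=4] 10>9 → j++
[i=2,j=5] 10<14 → i++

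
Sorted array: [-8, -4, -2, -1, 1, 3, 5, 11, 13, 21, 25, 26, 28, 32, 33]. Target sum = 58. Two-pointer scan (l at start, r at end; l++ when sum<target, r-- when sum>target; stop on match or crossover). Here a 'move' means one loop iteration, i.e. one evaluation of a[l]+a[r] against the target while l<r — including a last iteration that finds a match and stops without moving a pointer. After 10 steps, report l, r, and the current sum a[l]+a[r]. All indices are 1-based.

[1,15] -8+33=25 <58 → l++
[2,15] -4+33=29 <58 → l++
[3,15] -2+33=31 <58 → l++
[4,15] -1+33=32 <58 → l++
[5,15] 1+33=34 <58 → l++
[6,15] 3+33=36 <58 → l++
[7,15] 5+33=38 <58 → l++
[8,15] 11+33=44 <58 → l++
[9,15] 13+33=46 <58 → l++
[10,15] 21+33=54 <58 → l++

l=11, r=15, sum=58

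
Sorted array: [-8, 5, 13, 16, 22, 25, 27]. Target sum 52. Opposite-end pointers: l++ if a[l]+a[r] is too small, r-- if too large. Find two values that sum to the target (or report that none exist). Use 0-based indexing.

(25, 27)

l=0 r=6: -8+27=19 <52, l++
l=1 r=6: 5+27=32 <52, l++
l=2 r=6: 13+27=40 <52, l++
l=3 r=6: 16+27=43 <52, l++
l=4 r=6: 22+27=49 <52, l++
l=5 r=6: 25+27=52, found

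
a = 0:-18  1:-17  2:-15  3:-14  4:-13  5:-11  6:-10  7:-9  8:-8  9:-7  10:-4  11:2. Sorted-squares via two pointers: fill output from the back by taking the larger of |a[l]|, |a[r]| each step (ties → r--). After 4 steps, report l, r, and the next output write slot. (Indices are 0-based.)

l=0 r=11: |-18|>|2| out[11]=324, l++
l=1 r=11: |-17|>|2| out[10]=289, l++
l=2 r=11: |-15|>|2| out[9]=225, l++
l=3 r=11: |-14|>|2| out[8]=196, l++

l=4, r=11, next write slot=7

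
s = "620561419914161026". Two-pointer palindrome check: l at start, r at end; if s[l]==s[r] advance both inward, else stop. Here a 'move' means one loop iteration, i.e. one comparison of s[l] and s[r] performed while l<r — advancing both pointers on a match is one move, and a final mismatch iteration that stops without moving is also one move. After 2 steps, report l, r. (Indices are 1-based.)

l=3, r=16

[1,18] '6'=='6' → l++,r--
[2,17] '2'=='2' → l++,r--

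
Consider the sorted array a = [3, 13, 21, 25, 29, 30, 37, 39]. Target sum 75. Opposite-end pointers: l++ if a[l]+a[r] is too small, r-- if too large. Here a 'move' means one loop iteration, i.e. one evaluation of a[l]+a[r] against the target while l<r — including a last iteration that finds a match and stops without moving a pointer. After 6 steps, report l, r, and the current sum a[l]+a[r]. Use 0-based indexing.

l=0 r=7: 3+39=42 <75, l++
l=1 r=7: 13+39=52 <75, l++
l=2 r=7: 21+39=60 <75, l++
l=3 r=7: 25+39=64 <75, l++
l=4 r=7: 29+39=68 <75, l++
l=5 r=7: 30+39=69 <75, l++

l=6, r=7, sum=76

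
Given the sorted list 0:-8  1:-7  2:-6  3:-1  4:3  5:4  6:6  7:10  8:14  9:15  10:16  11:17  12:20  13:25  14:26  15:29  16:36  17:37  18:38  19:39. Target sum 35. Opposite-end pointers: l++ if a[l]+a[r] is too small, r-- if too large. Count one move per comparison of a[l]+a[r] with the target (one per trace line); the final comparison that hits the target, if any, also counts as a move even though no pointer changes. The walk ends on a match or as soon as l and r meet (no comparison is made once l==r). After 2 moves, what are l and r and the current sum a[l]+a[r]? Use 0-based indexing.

[0,19] -8+39=31 <35 → l++
[1,19] -7+39=32 <35 → l++

l=2, r=19, sum=33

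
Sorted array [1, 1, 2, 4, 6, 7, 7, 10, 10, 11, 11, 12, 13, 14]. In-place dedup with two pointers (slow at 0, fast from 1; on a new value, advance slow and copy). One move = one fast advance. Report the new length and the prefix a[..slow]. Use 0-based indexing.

(s=0,f=1) a[fast]=1=a[slow] dup → fast++
(s=0,f=2) a[fast]=2≠a[slow]=1 write a[1]=2 → slow++,fast++
(s=1,f=3) a[fast]=4≠a[slow]=2 write a[2]=4 → slow++,fast++
(s=2,f=4) a[fast]=6≠a[slow]=4 write a[3]=6 → slow++,fast++
(s=3,f=5) a[fast]=7≠a[slow]=6 write a[4]=7 → slow++,fast++
(s=4,f=6) a[fast]=7=a[slow] dup → fast++
(s=4,f=7) a[fast]=10≠a[slow]=7 write a[5]=10 → slow++,fast++
(s=5,f=8) a[fast]=10=a[slow] dup → fast++
(s=5,f=9) a[fast]=11≠a[slow]=10 write a[6]=11 → slow++,fast++
(s=6,f=10) a[fast]=11=a[slow] dup → fast++
(s=6,f=11) a[fast]=12≠a[slow]=11 write a[7]=12 → slow++,fast++
(s=7,f=12) a[fast]=13≠a[slow]=12 write a[8]=13 → slow++,fast++
(s=8,f=13) a[fast]=14≠a[slow]=13 write a[9]=14 → slow++,fast++

length 10; prefix = [1, 2, 4, 6, 7, 10, 11, 12, 13, 14]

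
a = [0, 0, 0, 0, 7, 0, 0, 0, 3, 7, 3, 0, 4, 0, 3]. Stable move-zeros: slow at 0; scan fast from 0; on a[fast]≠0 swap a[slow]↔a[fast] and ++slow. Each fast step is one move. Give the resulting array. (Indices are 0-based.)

[7, 3, 7, 3, 4, 3, 0, 0, 0, 0, 0, 0, 0, 0, 0]

(s=0,f=0) a[fast]=0 → fast++
(s=0,f=1) a[fast]=0 → fast++
(s=0,f=2) a[fast]=0 → fast++
(s=0,f=3) a[fast]=0 → fast++
(s=0,f=4) a[fast]=7≠0 swap→a[0]=7 → slow++,fast++
(s=1,f=5) a[fast]=0 → fast++
(s=1,f=6) a[fast]=0 → fast++
(s=1,f=7) a[fast]=0 → fast++
(s=1,f=8) a[fast]=3≠0 swap→a[1]=3 → slow++,fast++
(s=2,f=9) a[fast]=7≠0 swap→a[2]=7 → slow++,fast++
(s=3,f=10) a[fast]=3≠0 swap→a[3]=3 → slow++,fast++
(s=4,f=11) a[fast]=0 → fast++
(s=4,f=12) a[fast]=4≠0 swap→a[4]=4 → slow++,fast++
(s=5,f=13) a[fast]=0 → fast++
(s=5,f=14) a[fast]=3≠0 swap→a[5]=3 → slow++,fast++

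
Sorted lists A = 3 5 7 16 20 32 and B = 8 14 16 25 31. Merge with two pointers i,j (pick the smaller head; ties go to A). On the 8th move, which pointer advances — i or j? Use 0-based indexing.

i=0 j=0: A[i]=3<=B[j]=8 take 3, i++
i=1 j=0: A[i]=5<=B[j]=8 take 5, i++
i=2 j=0: A[i]=7<=B[j]=8 take 7, i++
i=3 j=0: A[i]=16>B[j]=8 take 8, j++
i=3 j=1: A[i]=16>B[j]=14 take 14, j++
i=3 j=2: A[i]=16<=B[j]=16 take 16, i++
i=4 j=2: A[i]=20>B[j]=16 take 16, j++
i=4 j=3: A[i]=20<=B[j]=25 take 20, i++

i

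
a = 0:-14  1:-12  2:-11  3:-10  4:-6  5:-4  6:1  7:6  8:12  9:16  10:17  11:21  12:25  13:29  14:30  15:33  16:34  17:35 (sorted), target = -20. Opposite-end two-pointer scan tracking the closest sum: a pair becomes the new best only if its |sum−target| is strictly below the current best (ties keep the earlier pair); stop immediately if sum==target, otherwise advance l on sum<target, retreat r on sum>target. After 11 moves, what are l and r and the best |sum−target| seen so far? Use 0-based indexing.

[0,17] -14+35=21 d=41 * → r--
[0,16] -14+34=20 d=40 * → r--
[0,15] -14+33=19 d=39 * → r--
[0,14] -14+30=16 d=36 * → r--
[0,13] -14+29=15 d=35 * → r--
[0,12] -14+25=11 d=31 * → r--
[0,11] -14+21=7 d=27 * → r--
[0,10] -14+17=3 d=23 * → r--
[0,9] -14+16=2 d=22 * → r--
[0,8] -14+12=-2 d=18 * → r--
[0,7] -14+6=-8 d=12 * → r--

l=0, r=6, best |Δ|=12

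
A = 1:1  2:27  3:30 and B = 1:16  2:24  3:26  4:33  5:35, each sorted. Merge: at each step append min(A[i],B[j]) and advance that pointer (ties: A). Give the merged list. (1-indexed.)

[i=1,j=1] A[i]=1<=B[j]=16 take 1 → i++
[i=2,j=1] A[i]=27>B[j]=16 take 16 → j++
[i=2,j=2] A[i]=27>B[j]=24 take 24 → j++
[i=2,j=3] A[i]=27>B[j]=26 take 26 → j++
[i=2,j=4] A[i]=27<=B[j]=33 take 27 → i++
[i=3,j=4] A[i]=30<=B[j]=33 take 30 → i++
[i=4,j=4] A done, take B[j]=33 → j++
[i=4,j=5] A done, take B[j]=35 → j++

[1, 16, 24, 26, 27, 30, 33, 35]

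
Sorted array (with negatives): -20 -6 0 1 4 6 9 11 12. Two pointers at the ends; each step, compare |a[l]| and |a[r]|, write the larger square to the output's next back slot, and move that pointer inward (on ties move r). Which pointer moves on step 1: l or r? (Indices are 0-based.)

l

[0,8] |-20|>|12| out[8]=400 → l++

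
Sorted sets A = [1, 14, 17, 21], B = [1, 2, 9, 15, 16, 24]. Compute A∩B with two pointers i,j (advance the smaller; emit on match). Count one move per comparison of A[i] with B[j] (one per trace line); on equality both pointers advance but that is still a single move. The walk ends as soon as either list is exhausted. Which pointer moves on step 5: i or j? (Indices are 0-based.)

i=0 j=0: 1==1 emit, i++,j++
i=1 j=1: 14>2, j++
i=1 j=2: 14>9, j++
i=1 j=3: 14<15, i++
i=2 j=3: 17>15, j++

j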